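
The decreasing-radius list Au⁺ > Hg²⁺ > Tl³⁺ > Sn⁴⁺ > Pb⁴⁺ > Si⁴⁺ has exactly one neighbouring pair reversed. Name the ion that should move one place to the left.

Check each adjacent pair. Sn⁴⁺ and Pb⁴⁺ are reversed: same group and charge — period 5 sits above period 6, so Sn⁴⁺ is smaller. No other neighbouring pair contradicts the periodic trends, so Pb⁴⁺ is the ion listed too late.

Pb⁴⁺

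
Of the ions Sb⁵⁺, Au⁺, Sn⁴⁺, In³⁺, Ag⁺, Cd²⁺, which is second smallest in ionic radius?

Sn⁴⁺

Work out protons and electrons: Sb⁵⁺ (Z=51, 46 e⁻), Sn⁴⁺ (Z=50, 46 e⁻), In³⁺ (Z=49, 46 e⁻), Cd²⁺ (Z=48, 46 e⁻), Ag⁺ (Z=47, 46 e⁻), Au⁺ (Z=79, 78 e⁻). Sb⁵⁺ < Sn⁴⁺ (both 46 e⁻, Z=51>50); Sn⁴⁺ < In³⁺ (both 46 e⁻, Z=50>49); In³⁺ < Cd²⁺ (both 46 e⁻, Z=49>48); Cd²⁺ < Ag⁺ (both 46 e⁻, Z=48>47); Ag⁺ < Au⁺ (same group, 1 shell fewer).
So the order is Sb⁵⁺ < Sn⁴⁺ < In³⁺ < Cd²⁺ < Ag⁺ < Au⁺; the 2nd-smallest ion is Sn⁴⁺.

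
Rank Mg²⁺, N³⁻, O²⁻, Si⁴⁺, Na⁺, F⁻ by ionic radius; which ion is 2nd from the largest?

O²⁻

Isoelectronic series (10 e⁻ each). Size is set by nuclear charge: more protons means a smaller ion. Si⁴⁺ (Z=14), Mg²⁺ (Z=12), Na⁺ (Z=11), F⁻ (Z=9), O²⁻ (Z=8), N³⁻ (Z=7).
Full ascending order: Si⁴⁺ < Mg²⁺ < Na⁺ < F⁻ < O²⁻ < N³⁻. Counting from the largest, position 2 is O²⁻.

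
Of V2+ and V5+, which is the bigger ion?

V2+

Same element, different charge: the more highly charged cation has fewer electrons and a greater effective nuclear charge per electron, making V5+ the smallest.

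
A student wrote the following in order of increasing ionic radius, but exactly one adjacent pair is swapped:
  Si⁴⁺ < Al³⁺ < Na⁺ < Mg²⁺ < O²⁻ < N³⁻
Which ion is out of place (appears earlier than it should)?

Na⁺

Check each adjacent pair. Na⁺ and Mg²⁺ are reversed: Mg²⁺ and Na⁺ share 10 electrons; the higher nuclear charge on Mg (Z=12) contracts it more, so Mg²⁺ < Na⁺. No other neighbouring pair contradicts the periodic trends, so Na⁺ is the ion listed too early.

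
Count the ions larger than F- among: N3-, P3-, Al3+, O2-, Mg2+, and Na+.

First list Z and electron count for each: Al3+ has 10 e⁻ (Z=13), Mg2+ has 10 e⁻ (Z=12), Na+ has 10 e⁻ (Z=11), F- has 10 e⁻ (Z=9), O2- has 10 e⁻ (Z=8), N3- has 10 e⁻ (Z=7), P3- has 18 e⁻ (Z=15). Al3+ < Mg2+ (both 10 e⁻, Z=13>12); Mg2+ < Na+ (isoelectronic, higher Z=12 is smaller); Na+ < F- (isoelectronic, higher Z=11 is smaller); F- < O2- (isoelectronic, higher Z=9 is smaller); O2- < N3- (isoelectronic, higher Z=8 is smaller); N3- < P3- (same group, 1 shell fewer).
Ordering all of them (including F-) by radius gives Al3+ < Mg2+ < Na+ < F- < O2- < N3- < P3-. So 3 are larger.

3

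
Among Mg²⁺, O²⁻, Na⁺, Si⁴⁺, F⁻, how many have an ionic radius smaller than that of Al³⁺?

1

These species are isoelectronic with 10 electrons. The only difference is the number of protons: Si⁴⁺ (Z=14), Al³⁺ (Z=13), Mg²⁺ (Z=12), Na⁺ (Z=11), F⁻ (Z=9), O²⁻ (Z=8). The strongest nuclear pull (Si⁴⁺) gives the smallest ion.
Placing each against Al³⁺: smaller — Si⁴⁺; larger — Mg²⁺, Na⁺, F⁻, O²⁻. That's 1.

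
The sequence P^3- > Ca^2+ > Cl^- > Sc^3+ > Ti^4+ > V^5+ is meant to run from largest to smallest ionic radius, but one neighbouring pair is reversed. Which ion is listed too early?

Ca^2+

Scanning neighbour by neighbour, only Ca^2+/Cl^- violates a trend: both have 18 electrons but Z(Ca)=20 > Z(Cl)=17, so Ca^2+ should be the smaller of the two. That makes Ca^2+ the one sitting a position early relative to where it belongs.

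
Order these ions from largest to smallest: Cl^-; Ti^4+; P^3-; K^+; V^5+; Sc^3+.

P^3- > Cl^- > K^+ > Sc^3+ > Ti^4+ > V^5+

Isoelectronic series (18 e⁻ each). Size is set by nuclear charge: more protons means a smaller ion. V^5+ (Z=23), Ti^4+ (Z=22), Sc^3+ (Z=21), K^+ (Z=19), Cl^- (Z=17), P^3- (Z=15).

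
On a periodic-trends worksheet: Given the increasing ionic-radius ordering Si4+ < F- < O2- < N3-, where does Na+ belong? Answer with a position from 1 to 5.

2

All of these have 10 electrons (isoelectronic). With the same electron cloud, the ion with the most protons pulls it in tightest. Nuclear charges: Si4+ (Z=14), Na+ (Z=11), F- (Z=9), O2- (Z=8), N3- (Z=7). Highest Z is smallest.
Putting Na+ in gives Si4+ < Na+ < F- < O2- < N3-; it lands at slot 2.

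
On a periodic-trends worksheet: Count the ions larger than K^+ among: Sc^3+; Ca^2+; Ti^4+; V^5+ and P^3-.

1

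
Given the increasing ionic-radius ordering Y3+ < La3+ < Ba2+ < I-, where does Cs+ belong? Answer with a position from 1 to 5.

Electron counts and nuclear charges: Y3+: 36 e⁻, Z=39, La3+: 54 e⁻, Z=57, Ba2+: 54 e⁻, Z=56, Cs+: 54 e⁻, Z=55, I-: 54 e⁻, Z=53. Y3+ < La3+ (same group, period 5 vs 6); La3+ < Ba2+ (isoelectronic, higher Z=57 is smaller); Ba2+ < Cs+ (both 54 e⁻, Z=56>55); Cs+ < I- (both 54 e⁻, Z=55>53).
Putting Cs+ in gives Y3+ < La3+ < Ba2+ < Cs+ < I-; it lands at slot 4.

4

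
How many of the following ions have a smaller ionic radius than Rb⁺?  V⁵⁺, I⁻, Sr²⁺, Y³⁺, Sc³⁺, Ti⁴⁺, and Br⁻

5

Electron counts and nuclear charges: V⁵⁺ (Z=23, 18 e⁻), Ti⁴⁺ (Z=22, 18 e⁻), Sc³⁺ (Z=21, 18 e⁻), Y³⁺ (Z=39, 36 e⁻), Sr²⁺ (Z=38, 36 e⁻), Rb⁺ (Z=37, 36 e⁻), Br⁻ (Z=35, 36 e⁻), I⁻ (Z=53, 54 e⁻). V⁵⁺ < Ti⁴⁺ (isoelectronic, higher Z=23 is smaller); Ti⁴⁺ < Sc³⁺ (both 18 e⁻, Z=22>21); Sc³⁺ < Y³⁺ (same group, period 4 vs 5); Y³⁺ < Sr²⁺ (both 36 e⁻, Z=39>38); Sr²⁺ < Rb⁺ (both 36 e⁻, Z=38>37); Rb⁺ < Br⁻ (both 36 e⁻, Z=37>35); Br⁻ < I⁻ (same group, 1 shell fewer).
Relative to Rb⁺, the ions that are smaller are V⁵⁺, Ti⁴⁺, Sc³⁺, Y³⁺, Sr²⁺. That's 5.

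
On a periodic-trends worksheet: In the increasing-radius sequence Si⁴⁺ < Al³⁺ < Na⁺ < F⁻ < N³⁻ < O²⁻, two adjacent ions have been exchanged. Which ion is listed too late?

O²⁻

Check each adjacent pair. N³⁻ and O²⁻ are reversed: they are isoelectronic (10 e⁻) and O has more protons than N (8 vs 7), making O²⁻ smaller. No other neighbouring pair contradicts the periodic trends, so O²⁻ is the ion listed too late.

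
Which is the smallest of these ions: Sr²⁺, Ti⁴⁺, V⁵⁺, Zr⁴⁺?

Electron counts and nuclear charges: V⁵⁺: 18 e⁻, Z=23, Ti⁴⁺: 18 e⁻, Z=22, Zr⁴⁺: 36 e⁻, Z=40, Sr²⁺: 36 e⁻, Z=38. V⁵⁺ < Ti⁴⁺ (isoelectronic, higher Z=23 is smaller); Ti⁴⁺ < Zr⁴⁺ (same group, 1 shell fewer); Zr⁴⁺ < Sr²⁺ (isoelectronic, higher Z=40 is smaller).

V⁵⁺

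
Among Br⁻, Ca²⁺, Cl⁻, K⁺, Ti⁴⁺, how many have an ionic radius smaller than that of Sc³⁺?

Tabulating Z and e⁻: Ti⁴⁺: 18 e⁻, Z=22, Sc³⁺: 18 e⁻, Z=21, Ca²⁺: 18 e⁻, Z=20, K⁺: 18 e⁻, Z=19, Cl⁻: 18 e⁻, Z=17, Br⁻: 36 e⁻, Z=35. Ti⁴⁺ < Sc³⁺ (isoelectronic, higher Z=22 is smaller); Sc³⁺ < Ca²⁺ (both 18 e⁻, Z=21>20); Ca²⁺ < K⁺ (both 18 e⁻, Z=20>19); K⁺ < Cl⁻ (both 18 e⁻, Z=19>17); Cl⁻ < Br⁻ (same group, 1 shell fewer).
Overall: Ti⁴⁺ < Sc³⁺ < Ca²⁺ < K⁺ < Cl⁻ < Br⁻. Sc³⁺ has 1 below it and 4 above. Count: 1.

1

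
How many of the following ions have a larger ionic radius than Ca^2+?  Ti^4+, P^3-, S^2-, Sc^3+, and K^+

All of these have 18 electrons (isoelectronic). With the same electron cloud, the ion with the most protons pulls it in tightest. Nuclear charges: Ti^4+ (Z=22), Sc^3+ (Z=21), Ca^2+ (Z=20), K^+ (Z=19), S^2- (Z=16), P^3- (Z=15). Highest Z is smallest.
Relative to Ca^2+, the ions that are larger are K^+, S^2-, P^3-. So 3 are larger.

3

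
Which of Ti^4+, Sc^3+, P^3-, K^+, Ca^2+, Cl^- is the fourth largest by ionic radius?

All of these have 18 electrons (isoelectronic). With the same electron cloud, the ion with the most protons pulls it in tightest. Nuclear charges: Ti^4+ (Z=22), Sc^3+ (Z=21), Ca^2+ (Z=20), K^+ (Z=19), Cl^- (Z=17), P^3- (Z=15). Highest Z is smallest.
Ordering: Ti^4+ < Sc^3+ < Ca^2+ < K^+ < Cl^- < P^3-. The fourth largest is Ca^2+.

Ca^2+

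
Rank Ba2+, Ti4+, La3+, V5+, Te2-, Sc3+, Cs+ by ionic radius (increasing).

V5+ has 18 e⁻ (Z=23), Ti4+ has 18 e⁻ (Z=22), Sc3+ has 18 e⁻ (Z=21), La3+ has 54 e⁻ (Z=57), Ba2+ has 54 e⁻ (Z=56), Cs+ has 54 e⁻ (Z=55), Te2- has 54 e⁻ (Z=52). V5+ < Ti4+ (isoelectronic, higher Z=23 is smaller); Ti4+ < Sc3+ (isoelectronic, higher Z=22 is smaller); Sc3+ < La3+ (same group, 2 shells fewer); La3+ < Ba2+ (isoelectronic, higher Z=57 is smaller); Ba2+ < Cs+ (isoelectronic, higher Z=56 is smaller); Cs+ < Te2- (both 54 e⁻, Z=55>52).

V5+ < Ti4+ < Sc3+ < La3+ < Ba2+ < Cs+ < Te2-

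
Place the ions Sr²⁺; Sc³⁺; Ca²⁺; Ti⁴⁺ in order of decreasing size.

Sr²⁺ > Ca²⁺ > Sc³⁺ > Ti⁴⁺

Work out protons and electrons: Ti⁴⁺ has 18 e⁻ (Z=22), Sc³⁺ has 18 e⁻ (Z=21), Ca²⁺ has 18 e⁻ (Z=20), Sr²⁺ has 36 e⁻ (Z=38). Ti⁴⁺ < Sc³⁺ (both 18 e⁻, Z=22>21); Sc³⁺ < Ca²⁺ (isoelectronic, higher Z=21 is smaller); Ca²⁺ < Sr²⁺ (same group, 1 shell fewer).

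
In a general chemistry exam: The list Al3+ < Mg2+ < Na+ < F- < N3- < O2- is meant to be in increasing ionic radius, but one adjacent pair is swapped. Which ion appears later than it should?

O2-

Check each adjacent pair. N3- and O2- are reversed: they are isoelectronic (10 e⁻) and O has more protons than N (8 vs 7), making O2- smaller. No other neighbouring pair contradicts the periodic trends, so O2- is the ion listed too late.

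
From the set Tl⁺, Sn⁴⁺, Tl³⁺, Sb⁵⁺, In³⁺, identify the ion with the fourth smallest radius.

Tl³⁺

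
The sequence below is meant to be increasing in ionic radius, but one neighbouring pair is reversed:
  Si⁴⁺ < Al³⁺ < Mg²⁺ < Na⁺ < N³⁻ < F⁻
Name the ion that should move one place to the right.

N³⁻

Compare adjacent ions: they are isoelectronic (10 e⁻) and F has more protons than N (9 vs 7), making F⁻ smaller — yet in this increasing list N³⁻ sits before F⁻. Nothing else is reversed, so N³⁻ should move one place to the right.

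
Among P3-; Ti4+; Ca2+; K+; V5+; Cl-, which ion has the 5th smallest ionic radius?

Cl-

Isoelectronic series (18 e⁻ each). Size is set by nuclear charge: more protons means a smaller ion. V5+ (Z=23), Ti4+ (Z=22), Ca2+ (Z=20), K+ (Z=19), Cl- (Z=17), P3- (Z=15).
Ordering: V5+ < Ti4+ < Ca2+ < K+ < Cl- < P3-. The 5th smallest is Cl-.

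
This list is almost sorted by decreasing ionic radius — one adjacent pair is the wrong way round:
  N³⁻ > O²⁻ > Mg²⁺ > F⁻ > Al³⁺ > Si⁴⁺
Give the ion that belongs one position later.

Check each adjacent pair. Mg²⁺ and F⁻ are reversed: Mg²⁺ and F⁻ share 10 electrons; the higher nuclear charge on Mg (Z=12) contracts it more, so Mg²⁺ < F⁻. No other neighbouring pair contradicts the periodic trends, so Mg²⁺ is the ion listed too early.

Mg²⁺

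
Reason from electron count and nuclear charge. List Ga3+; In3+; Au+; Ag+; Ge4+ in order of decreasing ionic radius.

Au+ > Ag+ > In3+ > Ga3+ > Ge4+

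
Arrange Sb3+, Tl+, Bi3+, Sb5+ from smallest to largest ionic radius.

Sb5+ < Sb3+ < Bi3+ < Tl+

Electron counts and nuclear charges: Sb5+ (Z=51, 46 e⁻), Sb3+ (Z=51, 48 e⁻), Bi3+ (Z=83, 80 e⁻), Tl+ (Z=81, 80 e⁻). Sb5+ < Sb3+ (higher charge on the same element); Sb3+ < Bi3+ (same group, 1 shell fewer); Bi3+ < Tl+ (isoelectronic, higher Z=83 is smaller).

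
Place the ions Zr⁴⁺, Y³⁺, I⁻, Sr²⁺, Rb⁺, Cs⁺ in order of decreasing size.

Work out protons and electrons: Zr⁴⁺: 36 e⁻, Z=40, Y³⁺: 36 e⁻, Z=39, Sr²⁺: 36 e⁻, Z=38, Rb⁺: 36 e⁻, Z=37, Cs⁺: 54 e⁻, Z=55, I⁻: 54 e⁻, Z=53. Zr⁴⁺ < Y³⁺ (isoelectronic, higher Z=40 is smaller); Y³⁺ < Sr²⁺ (both 36 e⁻, Z=39>38); Sr²⁺ < Rb⁺ (isoelectronic, higher Z=38 is smaller); Rb⁺ < Cs⁺ (same group, period 5 vs 6); Cs⁺ < I⁻ (isoelectronic, higher Z=55 is smaller).

I⁻ > Cs⁺ > Rb⁺ > Sr²⁺ > Y³⁺ > Zr⁴⁺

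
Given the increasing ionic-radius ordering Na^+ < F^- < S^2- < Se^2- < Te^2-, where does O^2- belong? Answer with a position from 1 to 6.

3

Work out protons and electrons: Na^+: 10 e⁻, Z=11, F^-: 10 e⁻, Z=9, O^2-: 10 e⁻, Z=8, S^2-: 18 e⁻, Z=16, Se^2-: 36 e⁻, Z=34, Te^2-: 54 e⁻, Z=52. Na^+ < F^- (isoelectronic, higher Z=11 is smaller); F^- < O^2- (isoelectronic, higher Z=9 is smaller); O^2- < S^2- (same group, 1 shell fewer); S^2- < Se^2- (same group, 1 shell fewer); Se^2- < Te^2- (same group, 1 shell fewer).
Putting O^2- in gives Na^+ < F^- < O^2- < S^2- < Se^2- < Te^2-; it lands at slot 3.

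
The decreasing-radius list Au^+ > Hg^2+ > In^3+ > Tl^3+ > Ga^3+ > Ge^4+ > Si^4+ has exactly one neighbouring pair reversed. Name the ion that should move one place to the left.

Compare adjacent ions: both in group 13 with the same charge; In^3+ (period 5) has the smaller radius — yet in this decreasing list In^3+ sits before Tl^3+. Nothing else is reversed, so Tl^3+ should move one place to the left.

Tl^3+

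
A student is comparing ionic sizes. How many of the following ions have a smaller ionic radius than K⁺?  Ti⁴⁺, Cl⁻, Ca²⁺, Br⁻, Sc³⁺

Electron counts and nuclear charges: Ti⁴⁺ has 18 e⁻ (Z=22), Sc³⁺ has 18 e⁻ (Z=21), Ca²⁺ has 18 e⁻ (Z=20), K⁺ has 18 e⁻ (Z=19), Cl⁻ has 18 e⁻ (Z=17), Br⁻ has 36 e⁻ (Z=35). Ti⁴⁺ < Sc³⁺ (both 18 e⁻, Z=22>21); Sc³⁺ < Ca²⁺ (isoelectronic, higher Z=21 is smaller); Ca²⁺ < K⁺ (both 18 e⁻, Z=20>19); K⁺ < Cl⁻ (both 18 e⁻, Z=19>17); Cl⁻ < Br⁻ (same group, period 3 vs 4).
Relative to K⁺, the ions that are smaller are Ti⁴⁺, Sc³⁺, Ca²⁺. So 3 are smaller.

3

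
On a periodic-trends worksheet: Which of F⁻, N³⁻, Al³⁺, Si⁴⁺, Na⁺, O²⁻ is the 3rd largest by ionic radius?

F⁻

Isoelectronic series (10 e⁻ each). Size is set by nuclear charge: more protons means a smaller ion. Si⁴⁺ (Z=14), Al³⁺ (Z=13), Na⁺ (Z=11), F⁻ (Z=9), O²⁻ (Z=8), N³⁻ (Z=7).
That gives Si⁴⁺ < Al³⁺ < Na⁺ < F⁻ < O²⁻ < N³⁻. From the largest end, number 3 is F⁻.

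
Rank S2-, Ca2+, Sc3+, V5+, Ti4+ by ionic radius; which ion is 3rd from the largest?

Sc3+

These species are isoelectronic with 18 electrons. The only difference is the number of protons: V5+ (Z=23), Ti4+ (Z=22), Sc3+ (Z=21), Ca2+ (Z=20), S2- (Z=16). The strongest nuclear pull (V5+) gives the smallest ion.
That gives V5+ < Ti4+ < Sc3+ < Ca2+ < S2-. From the largest end, number 3 is Sc3+.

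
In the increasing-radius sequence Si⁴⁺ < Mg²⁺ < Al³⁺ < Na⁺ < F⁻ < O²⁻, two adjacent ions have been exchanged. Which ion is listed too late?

Check each adjacent pair. Mg²⁺ and Al³⁺ are reversed: both have 10 electrons but Z(Al)=13 > Z(Mg)=12, so Al³⁺ should be the smaller of the two. No other neighbouring pair contradicts the periodic trends, so Al³⁺ is the ion listed too late.

Al³⁺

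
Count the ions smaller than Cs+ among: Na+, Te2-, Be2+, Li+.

Work out protons and electrons: Be2+ has 2 e⁻ (Z=4), Li+ has 2 e⁻ (Z=3), Na+ has 10 e⁻ (Z=11), Cs+ has 54 e⁻ (Z=55), Te2- has 54 e⁻ (Z=52). Be2+ < Li+ (both 2 e⁻, Z=4>3); Li+ < Na+ (same group, period 2 vs 3); Na+ < Cs+ (same group, period 3 vs 6); Cs+ < Te2- (both 54 e⁻, Z=55>52).
Overall: Be2+ < Li+ < Na+ < Cs+ < Te2-. Cs+ has 3 below it and 1 above. Count: 3.

3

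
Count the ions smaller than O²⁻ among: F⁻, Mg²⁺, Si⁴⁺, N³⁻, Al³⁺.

4

Isoelectronic series (10 e⁻ each). Size is set by nuclear charge: more protons means a smaller ion. Si⁴⁺ (Z=14), Al³⁺ (Z=13), Mg²⁺ (Z=12), F⁻ (Z=9), O²⁻ (Z=8), N³⁻ (Z=7).
Ordering all of them (including O²⁻) by radius gives Si⁴⁺ < Al³⁺ < Mg²⁺ < F⁻ < O²⁻ < N³⁻. So 4 are smaller.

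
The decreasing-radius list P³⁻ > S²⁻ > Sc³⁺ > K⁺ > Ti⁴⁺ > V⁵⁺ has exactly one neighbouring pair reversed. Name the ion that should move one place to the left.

K⁺

The pair Sc³⁺, K⁺ is the wrong way round — both have 18 electrons but Z(Sc)=21 > Z(K)=19, so Sc³⁺ should be the smaller of the two. All other adjacent pairs agree with periodic trends, so K⁺ is the misplaced ion.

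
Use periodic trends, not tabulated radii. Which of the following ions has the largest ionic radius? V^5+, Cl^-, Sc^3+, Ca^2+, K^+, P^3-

These species are isoelectronic with 18 electrons. The only difference is the number of protons: V^5+ (Z=23), Sc^3+ (Z=21), Ca^2+ (Z=20), K^+ (Z=19), Cl^- (Z=17), P^3- (Z=15). The strongest nuclear pull (V^5+) gives the smallest ion.

P^3-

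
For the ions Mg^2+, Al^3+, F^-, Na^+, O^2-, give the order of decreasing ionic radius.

Each ion has 10 electrons. The ranking follows nuclear charge in reverse — greater Z gives a smaller radius. Al^3+ (Z=13), Mg^2+ (Z=12), Na^+ (Z=11), F^- (Z=9), O^2- (Z=8).

O^2- > F^- > Na^+ > Mg^2+ > Al^3+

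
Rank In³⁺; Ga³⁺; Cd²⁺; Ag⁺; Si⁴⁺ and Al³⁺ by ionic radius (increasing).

Si⁴⁺ < Al³⁺ < Ga³⁺ < In³⁺ < Cd²⁺ < Ag⁺

Tabulating Z and e⁻: Si⁴⁺ (Z=14, 10 e⁻), Al³⁺ (Z=13, 10 e⁻), Ga³⁺ (Z=31, 28 e⁻), In³⁺ (Z=49, 46 e⁻), Cd²⁺ (Z=48, 46 e⁻), Ag⁺ (Z=47, 46 e⁻). Si⁴⁺ < Al³⁺ (isoelectronic, higher Z=14 is smaller); Al³⁺ < Ga³⁺ (same group, 1 shell fewer); Ga³⁺ < In³⁺ (same group, period 4 vs 5); In³⁺ < Cd²⁺ (isoelectronic, higher Z=49 is smaller); Cd²⁺ < Ag⁺ (isoelectronic, higher Z=48 is smaller).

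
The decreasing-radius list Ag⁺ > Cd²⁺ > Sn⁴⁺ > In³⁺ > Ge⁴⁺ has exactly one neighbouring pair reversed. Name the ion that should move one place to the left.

Scanning neighbour by neighbour, only Sn⁴⁺/In³⁺ violates a trend: they are isoelectronic (46 e⁻) and Sn has more protons than In (50 vs 49), making Sn⁴⁺ smaller. That makes In³⁺ the one sitting a position late relative to where it belongs.

In³⁺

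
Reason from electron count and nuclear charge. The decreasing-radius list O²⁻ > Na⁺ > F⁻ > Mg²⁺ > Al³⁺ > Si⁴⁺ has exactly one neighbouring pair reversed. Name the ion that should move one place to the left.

F⁻

Compare adjacent ions: Na⁺ and F⁻ share 10 electrons; the higher nuclear charge on Na (Z=11) contracts it more, so Na⁺ < F⁻ — yet in this decreasing list Na⁺ sits before F⁻. Nothing else is reversed, so F⁻ should move one place to the left.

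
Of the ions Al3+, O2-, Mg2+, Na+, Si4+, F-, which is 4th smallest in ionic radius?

Na+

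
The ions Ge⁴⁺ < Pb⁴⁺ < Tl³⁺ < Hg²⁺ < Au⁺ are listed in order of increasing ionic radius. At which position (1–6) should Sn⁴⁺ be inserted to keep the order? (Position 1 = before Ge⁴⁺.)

Work out protons and electrons: Ge⁴⁺ (Z=32, 28 e⁻), Sn⁴⁺ (Z=50, 46 e⁻), Pb⁴⁺ (Z=82, 78 e⁻), Tl³⁺ (Z=81, 78 e⁻), Hg²⁺ (Z=80, 78 e⁻), Au⁺ (Z=79, 78 e⁻). Ge⁴⁺ < Sn⁴⁺ (same group, period 4 vs 5); Sn⁴⁺ < Pb⁴⁺ (same group, 1 shell fewer); Pb⁴⁺ < Tl³⁺ (isoelectronic, higher Z=82 is smaller); Tl³⁺ < Hg²⁺ (both 78 e⁻, Z=81>80); Hg²⁺ < Au⁺ (both 78 e⁻, Z=80>79).
With Sn⁴⁺ included the full order is Ge⁴⁺ < Sn⁴⁺ < Pb⁴⁺ < Tl³⁺ < Hg²⁺ < Au⁺, so it takes position 2.

2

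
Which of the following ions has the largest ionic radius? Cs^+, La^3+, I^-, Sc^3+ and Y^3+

I^-

First list Z and electron count for each: Sc^3+: 18 e⁻, Z=21, Y^3+: 36 e⁻, Z=39, La^3+: 54 e⁻, Z=57, Cs^+: 54 e⁻, Z=55, I^-: 54 e⁻, Z=53. Sc^3+ < Y^3+ (same group, 1 shell fewer); Y^3+ < La^3+ (same group, 1 shell fewer); La^3+ < Cs^+ (both 54 e⁻, Z=57>55); Cs^+ < I^- (isoelectronic, higher Z=55 is smaller).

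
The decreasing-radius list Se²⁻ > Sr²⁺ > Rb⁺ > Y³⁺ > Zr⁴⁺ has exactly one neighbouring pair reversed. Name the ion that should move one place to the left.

Rb⁺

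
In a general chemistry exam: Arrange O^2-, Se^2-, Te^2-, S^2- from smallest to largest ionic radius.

O^2- < S^2- < Se^2- < Te^2-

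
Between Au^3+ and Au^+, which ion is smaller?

Same element, different charge: the more highly charged cation has fewer electrons and a greater effective nuclear charge per electron, making Au^3+ the smallest.

Au^3+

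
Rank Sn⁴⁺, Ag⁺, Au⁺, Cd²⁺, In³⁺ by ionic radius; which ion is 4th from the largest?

In³⁺

Electron counts and nuclear charges: Sn⁴⁺ (Z=50, 46 e⁻), In³⁺ (Z=49, 46 e⁻), Cd²⁺ (Z=48, 46 e⁻), Ag⁺ (Z=47, 46 e⁻), Au⁺ (Z=79, 78 e⁻). Sn⁴⁺ < In³⁺ (isoelectronic, higher Z=50 is smaller); In³⁺ < Cd²⁺ (isoelectronic, higher Z=49 is smaller); Cd²⁺ < Ag⁺ (both 46 e⁻, Z=48>47); Ag⁺ < Au⁺ (same group, period 5 vs 6).
That gives Sn⁴⁺ < In³⁺ < Cd²⁺ < Ag⁺ < Au⁺. From the largest end, number 4 is In³⁺.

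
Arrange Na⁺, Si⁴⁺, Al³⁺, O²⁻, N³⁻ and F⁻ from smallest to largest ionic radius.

Si⁴⁺ < Al³⁺ < Na⁺ < F⁻ < O²⁻ < N³⁻

Isoelectronic series (10 e⁻ each). Size is set by nuclear charge: more protons means a smaller ion. Si⁴⁺ (Z=14), Al³⁺ (Z=13), Na⁺ (Z=11), F⁻ (Z=9), O²⁻ (Z=8), N³⁻ (Z=7).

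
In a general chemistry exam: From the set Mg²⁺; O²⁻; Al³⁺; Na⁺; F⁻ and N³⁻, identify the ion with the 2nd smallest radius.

Isoelectronic series (10 e⁻ each). Size is set by nuclear charge: more protons means a smaller ion. Al³⁺ (Z=13), Mg²⁺ (Z=12), Na⁺ (Z=11), F⁻ (Z=9), O²⁻ (Z=8), N³⁻ (Z=7).
Ordering: Al³⁺ < Mg²⁺ < Na⁺ < F⁻ < O²⁻ < N³⁻. The 2nd smallest is Mg²⁺.

Mg²⁺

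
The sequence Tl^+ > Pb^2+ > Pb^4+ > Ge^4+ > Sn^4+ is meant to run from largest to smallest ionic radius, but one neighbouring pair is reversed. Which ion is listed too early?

Scanning neighbour by neighbour, only Ge^4+/Sn^4+ violates a trend: Ge^4+ and Sn^4+ are in one column with the same charge; the lighter period-4 ion has one fewer shell and is smaller. That makes Ge^4+ the one sitting a position early relative to where it belongs.

Ge^4+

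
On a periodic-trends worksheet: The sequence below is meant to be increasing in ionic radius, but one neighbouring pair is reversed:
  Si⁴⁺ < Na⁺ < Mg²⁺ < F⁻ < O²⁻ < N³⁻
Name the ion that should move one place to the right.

Na⁺

The pair Na⁺, Mg²⁺ is the wrong way round — both have 10 electrons but Z(Mg)=12 > Z(Na)=11, so Mg²⁺ should be the smaller of the two. All other adjacent pairs agree with periodic trends, so Na⁺ is the misplaced ion.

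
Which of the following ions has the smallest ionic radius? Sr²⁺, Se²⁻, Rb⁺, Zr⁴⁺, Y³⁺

Zr⁴⁺

Isoelectronic series (36 e⁻ each). Size is set by nuclear charge: more protons means a smaller ion. Zr⁴⁺ (Z=40), Y³⁺ (Z=39), Sr²⁺ (Z=38), Rb⁺ (Z=37), Se²⁻ (Z=34).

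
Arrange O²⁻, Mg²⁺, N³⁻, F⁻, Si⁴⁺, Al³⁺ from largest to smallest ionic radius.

These species are isoelectronic with 10 electrons. The only difference is the number of protons: Si⁴⁺ (Z=14), Al³⁺ (Z=13), Mg²⁺ (Z=12), F⁻ (Z=9), O²⁻ (Z=8), N³⁻ (Z=7). The strongest nuclear pull (Si⁴⁺) gives the smallest ion.

N³⁻ > O²⁻ > F⁻ > Mg²⁺ > Al³⁺ > Si⁴⁺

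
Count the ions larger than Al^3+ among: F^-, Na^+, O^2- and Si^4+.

These species are isoelectronic with 10 electrons. The only difference is the number of protons: Si^4+ (Z=14), Al^3+ (Z=13), Na^+ (Z=11), F^- (Z=9), O^2- (Z=8). The strongest nuclear pull (Si^4+) gives the smallest ion.
Overall: Si^4+ < Al^3+ < Na^+ < F^- < O^2-. Al^3+ has 1 below it and 3 above. That's 3.

3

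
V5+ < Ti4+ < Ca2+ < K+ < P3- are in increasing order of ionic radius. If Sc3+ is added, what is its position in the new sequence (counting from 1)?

All of these have 18 electrons (isoelectronic). With the same electron cloud, the ion with the most protons pulls it in tightest. Nuclear charges: V5+ (Z=23), Ti4+ (Z=22), Sc3+ (Z=21), Ca2+ (Z=20), K+ (Z=19), P3- (Z=15). Highest Z is smallest.
The complete sequence is V5+ < Ti4+ < Sc3+ < Ca2+ < K+ < P3-. Sc3+ sits at position 3.

3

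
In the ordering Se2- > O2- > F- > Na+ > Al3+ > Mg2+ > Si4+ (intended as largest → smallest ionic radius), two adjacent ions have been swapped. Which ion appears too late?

Mg2+

Check each adjacent pair. Al3+ and Mg2+ are reversed: both have 10 electrons but Z(Al)=13 > Z(Mg)=12, so Al3+ should be the smaller of the two. No other neighbouring pair contradicts the periodic trends, so Mg2+ is the ion listed too late.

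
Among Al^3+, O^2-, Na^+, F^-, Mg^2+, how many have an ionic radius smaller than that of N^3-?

5

All of these have 10 electrons (isoelectronic). With the same electron cloud, the ion with the most protons pulls it in tightest. Nuclear charges: Al^3+ (Z=13), Mg^2+ (Z=12), Na^+ (Z=11), F^- (Z=9), O^2- (Z=8), N^3- (Z=7). Highest Z is smallest.
Ordering all of them (including N^3-) by radius gives Al^3+ < Mg^2+ < Na^+ < F^- < O^2- < N^3-. That's 5.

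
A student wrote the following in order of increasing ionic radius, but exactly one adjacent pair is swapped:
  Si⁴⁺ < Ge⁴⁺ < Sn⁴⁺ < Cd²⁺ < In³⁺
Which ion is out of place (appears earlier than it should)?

Cd²⁺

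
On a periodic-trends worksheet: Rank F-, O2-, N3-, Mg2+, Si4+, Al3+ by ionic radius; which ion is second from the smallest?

Isoelectronic series (10 e⁻ each). Size is set by nuclear charge: more protons means a smaller ion. Si4+ (Z=14), Al3+ (Z=13), Mg2+ (Z=12), F- (Z=9), O2- (Z=8), N3- (Z=7).
Ordering: Si4+ < Al3+ < Mg2+ < F- < O2- < N3-. The second smallest is Al3+.

Al3+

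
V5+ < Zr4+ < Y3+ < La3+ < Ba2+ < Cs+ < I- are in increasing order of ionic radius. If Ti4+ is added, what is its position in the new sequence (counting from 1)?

2

Tabulating Z and e⁻: V5+: 18 e⁻, Z=23, Ti4+: 18 e⁻, Z=22, Zr4+: 36 e⁻, Z=40, Y3+: 36 e⁻, Z=39, La3+: 54 e⁻, Z=57, Ba2+: 54 e⁻, Z=56, Cs+: 54 e⁻, Z=55, I-: 54 e⁻, Z=53. V5+ < Ti4+ (both 18 e⁻, Z=23>22); Ti4+ < Zr4+ (same group, 1 shell fewer); Zr4+ < Y3+ (isoelectronic, higher Z=40 is smaller); Y3+ < La3+ (same group, 1 shell fewer); La3+ < Ba2+ (both 54 e⁻, Z=57>56); Ba2+ < Cs+ (both 54 e⁻, Z=56>55); Cs+ < I- (isoelectronic, higher Z=55 is smaller).
Putting Ti4+ in gives V5+ < Ti4+ < Zr4+ < Y3+ < La3+ < Ba2+ < Cs+ < I-; it lands at slot 2.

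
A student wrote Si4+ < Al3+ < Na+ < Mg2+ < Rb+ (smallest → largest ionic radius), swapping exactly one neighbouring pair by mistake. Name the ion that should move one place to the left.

Mg2+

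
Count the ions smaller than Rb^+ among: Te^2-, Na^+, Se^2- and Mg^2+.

Tabulating Z and e⁻: Mg^2+ has 10 e⁻ (Z=12), Na^+ has 10 e⁻ (Z=11), Rb^+ has 36 e⁻ (Z=37), Se^2- has 36 e⁻ (Z=34), Te^2- has 54 e⁻ (Z=52). Mg^2+ < Na^+ (isoelectronic, higher Z=12 is smaller); Na^+ < Rb^+ (same group, 2 shells fewer); Rb^+ < Se^2- (both 36 e⁻, Z=37>34); Se^2- < Te^2- (same group, 1 shell fewer).
Ordering all of them (including Rb^+) by radius gives Mg^2+ < Na^+ < Rb^+ < Se^2- < Te^2-. That's 2.

2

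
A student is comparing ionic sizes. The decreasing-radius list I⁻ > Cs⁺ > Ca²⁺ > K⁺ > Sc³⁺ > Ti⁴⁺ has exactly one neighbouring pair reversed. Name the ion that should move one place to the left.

K⁺

Compare adjacent ions: both have 18 electrons but Z(Ca)=20 > Z(K)=19, so Ca²⁺ should be the smaller of the two — yet in this decreasing list Ca²⁺ sits before K⁺. Nothing else is reversed, so K⁺ should move one place to the left.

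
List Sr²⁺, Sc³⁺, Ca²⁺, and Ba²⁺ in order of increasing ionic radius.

Sc³⁺ < Ca²⁺ < Sr²⁺ < Ba²⁺

Sc³⁺ has 18 e⁻ (Z=21), Ca²⁺ has 18 e⁻ (Z=20), Sr²⁺ has 36 e⁻ (Z=38), Ba²⁺ has 54 e⁻ (Z=56). Sc³⁺ < Ca²⁺ (both 18 e⁻, Z=21>20); Ca²⁺ < Sr²⁺ (same group, 1 shell fewer); Sr²⁺ < Ba²⁺ (same group, period 5 vs 6).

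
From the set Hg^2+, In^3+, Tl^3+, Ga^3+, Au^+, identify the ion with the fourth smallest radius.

Hg^2+

Electron counts and nuclear charges: Ga^3+ has 28 e⁻ (Z=31), In^3+ has 46 e⁻ (Z=49), Tl^3+ has 78 e⁻ (Z=81), Hg^2+ has 78 e⁻ (Z=80), Au^+ has 78 e⁻ (Z=79). Ga^3+ < In^3+ (same group, period 4 vs 5); In^3+ < Tl^3+ (same group, period 5 vs 6); Tl^3+ < Hg^2+ (both 78 e⁻, Z=81>80); Hg^2+ < Au^+ (isoelectronic, higher Z=80 is smaller).
So the order is Ga^3+ < In^3+ < Tl^3+ < Hg^2+ < Au^+; the 4th-smallest ion is Hg^2+.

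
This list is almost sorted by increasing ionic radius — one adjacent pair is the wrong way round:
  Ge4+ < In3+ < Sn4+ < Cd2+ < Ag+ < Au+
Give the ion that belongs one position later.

Scanning neighbour by neighbour, only In3+/Sn4+ violates a trend: they are isoelectronic (46 e⁻) and Sn has more protons than In (50 vs 49), making Sn4+ smaller. That makes In3+ the one sitting a position early relative to where it belongs.

In3+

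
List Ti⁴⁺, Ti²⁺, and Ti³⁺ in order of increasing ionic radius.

For a single element, ionic radius drops as positive charge rises — Ti⁴⁺ < Ti²⁺.

Ti⁴⁺ < Ti³⁺ < Ti²⁺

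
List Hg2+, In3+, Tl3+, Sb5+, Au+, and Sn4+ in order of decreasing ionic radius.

First list Z and electron count for each: Sb5+ (Z=51, 46 e⁻), Sn4+ (Z=50, 46 e⁻), In3+ (Z=49, 46 e⁻), Tl3+ (Z=81, 78 e⁻), Hg2+ (Z=80, 78 e⁻), Au+ (Z=79, 78 e⁻). Sb5+ < Sn4+ (both 46 e⁻, Z=51>50); Sn4+ < In3+ (both 46 e⁻, Z=50>49); In3+ < Tl3+ (same group, period 5 vs 6); Tl3+ < Hg2+ (both 78 e⁻, Z=81>80); Hg2+ < Au+ (isoelectronic, higher Z=80 is smaller).

Au+ > Hg2+ > Tl3+ > In3+ > Sn4+ > Sb5+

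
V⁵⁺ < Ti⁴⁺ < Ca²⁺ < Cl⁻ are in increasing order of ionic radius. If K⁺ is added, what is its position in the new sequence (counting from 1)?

4

These species are isoelectronic with 18 electrons. The only difference is the number of protons: V⁵⁺ (Z=23), Ti⁴⁺ (Z=22), Ca²⁺ (Z=20), K⁺ (Z=19), Cl⁻ (Z=17). The strongest nuclear pull (V⁵⁺) gives the smallest ion.
Putting K⁺ in gives V⁵⁺ < Ti⁴⁺ < Ca²⁺ < K⁺ < Cl⁻; it lands at slot 4.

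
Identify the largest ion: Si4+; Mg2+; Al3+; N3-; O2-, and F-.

Each ion has 10 electrons. The ranking follows nuclear charge in reverse — greater Z gives a smaller radius. Si4+ (Z=14), Al3+ (Z=13), Mg2+ (Z=12), F- (Z=9), O2- (Z=8), N3- (Z=7).

N3-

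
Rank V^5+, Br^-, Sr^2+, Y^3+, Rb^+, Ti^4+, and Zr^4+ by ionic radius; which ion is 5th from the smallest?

First list Z and electron count for each: V^5+ has 18 e⁻ (Z=23), Ti^4+ has 18 e⁻ (Z=22), Zr^4+ has 36 e⁻ (Z=40), Y^3+ has 36 e⁻ (Z=39), Sr^2+ has 36 e⁻ (Z=38), Rb^+ has 36 e⁻ (Z=37), Br^- has 36 e⁻ (Z=35). V^5+ < Ti^4+ (isoelectronic, higher Z=23 is smaller); Ti^4+ < Zr^4+ (same group, period 4 vs 5); Zr^4+ < Y^3+ (isoelectronic, higher Z=40 is smaller); Y^3+ < Sr^2+ (isoelectronic, higher Z=39 is smaller); Sr^2+ < Rb^+ (isoelectronic, higher Z=38 is smaller); Rb^+ < Br^- (isoelectronic, higher Z=37 is smaller).
So the order is V^5+ < Ti^4+ < Zr^4+ < Y^3+ < Sr^2+ < Rb^+ < Br^-; the 5th-smallest ion is Sr^2+.

Sr^2+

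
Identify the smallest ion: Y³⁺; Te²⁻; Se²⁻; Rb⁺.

Y³⁺

Work out protons and electrons: Y³⁺: 36 e⁻, Z=39, Rb⁺: 36 e⁻, Z=37, Se²⁻: 36 e⁻, Z=34, Te²⁻: 54 e⁻, Z=52. Y³⁺ < Rb⁺ (isoelectronic, higher Z=39 is smaller); Rb⁺ < Se²⁻ (isoelectronic, higher Z=37 is smaller); Se²⁻ < Te²⁻ (same group, period 4 vs 5).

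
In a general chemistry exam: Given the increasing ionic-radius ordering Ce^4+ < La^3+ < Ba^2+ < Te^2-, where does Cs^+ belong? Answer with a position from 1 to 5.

4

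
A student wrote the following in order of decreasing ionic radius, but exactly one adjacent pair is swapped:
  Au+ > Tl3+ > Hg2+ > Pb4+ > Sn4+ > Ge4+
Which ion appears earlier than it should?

The pair Tl3+, Hg2+ is the wrong way round — they are isoelectronic (78 e⁻) and Tl has more protons than Hg (81 vs 80), making Tl3+ smaller. All other adjacent pairs agree with periodic trends, so Tl3+ is the misplaced ion.

Tl3+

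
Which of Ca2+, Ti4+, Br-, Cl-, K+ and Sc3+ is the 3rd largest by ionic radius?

K+

Tabulating Z and e⁻: Ti4+ has 18 e⁻ (Z=22), Sc3+ has 18 e⁻ (Z=21), Ca2+ has 18 e⁻ (Z=20), K+ has 18 e⁻ (Z=19), Cl- has 18 e⁻ (Z=17), Br- has 36 e⁻ (Z=35). Ti4+ < Sc3+ (isoelectronic, higher Z=22 is smaller); Sc3+ < Ca2+ (both 18 e⁻, Z=21>20); Ca2+ < K+ (both 18 e⁻, Z=20>19); K+ < Cl- (both 18 e⁻, Z=19>17); Cl- < Br- (same group, 1 shell fewer).
That gives Ti4+ < Sc3+ < Ca2+ < K+ < Cl- < Br-. From the largest end, number 3 is K+.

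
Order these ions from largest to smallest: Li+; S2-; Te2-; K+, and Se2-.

Te2- > Se2- > S2- > K+ > Li+

Work out protons and electrons: Li+ (Z=3, 2 e⁻), K+ (Z=19, 18 e⁻), S2- (Z=16, 18 e⁻), Se2- (Z=34, 36 e⁻), Te2- (Z=52, 54 e⁻). Li+ < K+ (same group, period 2 vs 4); K+ < S2- (both 18 e⁻, Z=19>16); S2- < Se2- (same group, 1 shell fewer); Se2- < Te2- (same group, 1 shell fewer).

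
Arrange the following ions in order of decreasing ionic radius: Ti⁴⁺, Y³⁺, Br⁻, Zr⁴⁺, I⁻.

Ti⁴⁺ (Z=22, 18 e⁻), Zr⁴⁺ (Z=40, 36 e⁻), Y³⁺ (Z=39, 36 e⁻), Br⁻ (Z=35, 36 e⁻), I⁻ (Z=53, 54 e⁻). Ti⁴⁺ < Zr⁴⁺ (same group, period 4 vs 5); Zr⁴⁺ < Y³⁺ (isoelectronic, higher Z=40 is smaller); Y³⁺ < Br⁻ (isoelectronic, higher Z=39 is smaller); Br⁻ < I⁻ (same group, period 4 vs 5).

I⁻ > Br⁻ > Y³⁺ > Zr⁴⁺ > Ti⁴⁺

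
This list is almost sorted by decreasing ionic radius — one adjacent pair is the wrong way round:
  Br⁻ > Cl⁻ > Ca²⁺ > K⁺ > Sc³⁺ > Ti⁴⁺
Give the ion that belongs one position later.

Scanning neighbour by neighbour, only Ca²⁺/K⁺ violates a trend: Ca²⁺ and K⁺ share 18 electrons; the higher nuclear charge on Ca (Z=20) contracts it more, so Ca²⁺ < K⁺. That makes Ca²⁺ the one sitting a position early relative to where it belongs.

Ca²⁺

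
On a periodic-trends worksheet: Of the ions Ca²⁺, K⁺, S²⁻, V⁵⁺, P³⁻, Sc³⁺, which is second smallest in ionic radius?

All of these have 18 electrons (isoelectronic). With the same electron cloud, the ion with the most protons pulls it in tightest. Nuclear charges: V⁵⁺ (Z=23), Sc³⁺ (Z=21), Ca²⁺ (Z=20), K⁺ (Z=19), S²⁻ (Z=16), P³⁻ (Z=15). Highest Z is smallest.
That gives V⁵⁺ < Sc³⁺ < Ca²⁺ < K⁺ < S²⁻ < P³⁻. From the smallest end, number 2 is Sc³⁺.

Sc³⁺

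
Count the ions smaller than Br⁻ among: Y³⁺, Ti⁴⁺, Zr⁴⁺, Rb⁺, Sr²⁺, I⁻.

Electron counts and nuclear charges: Ti⁴⁺ has 18 e⁻ (Z=22), Zr⁴⁺ has 36 e⁻ (Z=40), Y³⁺ has 36 e⁻ (Z=39), Sr²⁺ has 36 e⁻ (Z=38), Rb⁺ has 36 e⁻ (Z=37), Br⁻ has 36 e⁻ (Z=35), I⁻ has 54 e⁻ (Z=53). Ti⁴⁺ < Zr⁴⁺ (same group, 1 shell fewer); Zr⁴⁺ < Y³⁺ (both 36 e⁻, Z=40>39); Y³⁺ < Sr²⁺ (both 36 e⁻, Z=39>38); Sr²⁺ < Rb⁺ (both 36 e⁻, Z=38>37); Rb⁺ < Br⁻ (both 36 e⁻, Z=37>35); Br⁻ < I⁻ (same group, period 4 vs 5).
Ordering all of them (including Br⁻) by radius gives Ti⁴⁺ < Zr⁴⁺ < Y³⁺ < Sr²⁺ < Rb⁺ < Br⁻ < I⁻. So 5 are smaller.

5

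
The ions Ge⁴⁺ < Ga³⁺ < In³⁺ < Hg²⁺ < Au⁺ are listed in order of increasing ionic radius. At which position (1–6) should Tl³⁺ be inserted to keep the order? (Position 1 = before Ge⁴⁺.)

4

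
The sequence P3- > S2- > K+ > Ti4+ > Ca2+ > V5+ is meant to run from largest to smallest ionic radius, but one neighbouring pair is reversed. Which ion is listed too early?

Ti4+

The pair Ti4+, Ca2+ is the wrong way round — they are isoelectronic (18 e⁻) and Ti has more protons than Ca (22 vs 20), making Ti4+ smaller. All other adjacent pairs agree with periodic trends, so Ti4+ is the misplaced ion.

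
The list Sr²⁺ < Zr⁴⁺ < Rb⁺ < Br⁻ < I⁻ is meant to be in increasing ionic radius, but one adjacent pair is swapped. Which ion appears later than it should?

Zr⁴⁺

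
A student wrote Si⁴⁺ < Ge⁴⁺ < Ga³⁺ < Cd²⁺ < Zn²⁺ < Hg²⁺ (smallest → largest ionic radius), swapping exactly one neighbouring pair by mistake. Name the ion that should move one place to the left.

Zn²⁺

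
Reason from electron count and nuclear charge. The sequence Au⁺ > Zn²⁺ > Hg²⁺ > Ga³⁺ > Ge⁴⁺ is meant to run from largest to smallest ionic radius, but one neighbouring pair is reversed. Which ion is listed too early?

Zn²⁺

Scanning neighbour by neighbour, only Zn²⁺/Hg²⁺ violates a trend: both in group 12 with the same charge; Zn²⁺ (period 4) has the smaller radius. That makes Zn²⁺ the one sitting a position early relative to where it belongs.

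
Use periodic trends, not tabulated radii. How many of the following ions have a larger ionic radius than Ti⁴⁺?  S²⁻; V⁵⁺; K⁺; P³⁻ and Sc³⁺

These species are isoelectronic with 18 electrons. The only difference is the number of protons: V⁵⁺ (Z=23), Ti⁴⁺ (Z=22), Sc³⁺ (Z=21), K⁺ (Z=19), S²⁻ (Z=16), P³⁻ (Z=15). The strongest nuclear pull (V⁵⁺) gives the smallest ion.
Placing each against Ti⁴⁺: smaller — V⁵⁺; larger — Sc³⁺, K⁺, S²⁻, P³⁻. That's 4.

4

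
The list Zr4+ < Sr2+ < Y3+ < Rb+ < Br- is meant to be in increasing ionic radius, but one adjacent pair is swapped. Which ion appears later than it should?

Compare adjacent ions: they are isoelectronic (36 e⁻) and Y has more protons than Sr (39 vs 38), making Y3+ smaller — yet in this increasing list Sr2+ sits before Y3+. Nothing else is reversed, so Y3+ should move one place to the left.

Y3+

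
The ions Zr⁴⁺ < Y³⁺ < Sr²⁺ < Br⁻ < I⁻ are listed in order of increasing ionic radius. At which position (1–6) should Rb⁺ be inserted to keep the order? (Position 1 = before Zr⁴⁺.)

4

Work out protons and electrons: Zr⁴⁺ (Z=40, 36 e⁻), Y³⁺ (Z=39, 36 e⁻), Sr²⁺ (Z=38, 36 e⁻), Rb⁺ (Z=37, 36 e⁻), Br⁻ (Z=35, 36 e⁻), I⁻ (Z=53, 54 e⁻). Zr⁴⁺ < Y³⁺ (both 36 e⁻, Z=40>39); Y³⁺ < Sr²⁺ (both 36 e⁻, Z=39>38); Sr²⁺ < Rb⁺ (both 36 e⁻, Z=38>37); Rb⁺ < Br⁻ (both 36 e⁻, Z=37>35); Br⁻ < I⁻ (same group, 1 shell fewer).
Putting Rb⁺ in gives Zr⁴⁺ < Y³⁺ < Sr²⁺ < Rb⁺ < Br⁻ < I⁻; it lands at slot 4.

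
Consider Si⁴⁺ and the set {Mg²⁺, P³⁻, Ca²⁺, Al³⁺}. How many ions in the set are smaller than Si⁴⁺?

Si⁴⁺ (Z=14, 10 e⁻), Al³⁺ (Z=13, 10 e⁻), Mg²⁺ (Z=12, 10 e⁻), Ca²⁺ (Z=20, 18 e⁻), P³⁻ (Z=15, 18 e⁻). Si⁴⁺ < Al³⁺ (isoelectronic, higher Z=14 is smaller); Al³⁺ < Mg²⁺ (isoelectronic, higher Z=13 is smaller); Mg²⁺ < Ca²⁺ (same group, 1 shell fewer); Ca²⁺ < P³⁻ (both 18 e⁻, Z=20>15).
Ordering all of them (including Si⁴⁺) by radius gives Si⁴⁺ < Al³⁺ < Mg²⁺ < Ca²⁺ < P³⁻. Count: 0.

0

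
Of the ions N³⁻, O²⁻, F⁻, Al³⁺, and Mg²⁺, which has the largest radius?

N³⁻

Isoelectronic series (10 e⁻ each). Size is set by nuclear charge: more protons means a smaller ion. Al³⁺ (Z=13), Mg²⁺ (Z=12), F⁻ (Z=9), O²⁻ (Z=8), N³⁻ (Z=7).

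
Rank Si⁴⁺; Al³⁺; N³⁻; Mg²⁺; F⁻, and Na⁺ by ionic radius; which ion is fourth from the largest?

Mg²⁺

Isoelectronic series (10 e⁻ each). Size is set by nuclear charge: more protons means a smaller ion. Si⁴⁺ (Z=14), Al³⁺ (Z=13), Mg²⁺ (Z=12), Na⁺ (Z=11), F⁻ (Z=9), N³⁻ (Z=7).
Ordering: Si⁴⁺ < Al³⁺ < Mg²⁺ < Na⁺ < F⁻ < N³⁻. The fourth largest is Mg²⁺.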